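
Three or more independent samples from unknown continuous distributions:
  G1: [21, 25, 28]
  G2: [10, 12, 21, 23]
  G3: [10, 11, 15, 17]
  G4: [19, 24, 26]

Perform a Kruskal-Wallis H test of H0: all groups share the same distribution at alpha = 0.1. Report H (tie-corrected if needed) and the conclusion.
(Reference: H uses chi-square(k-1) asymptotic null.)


Step 1: Combine all N = 14 observations and assign midranks.
sorted (value, group, rank): (10,G2,1.5), (10,G3,1.5), (11,G3,3), (12,G2,4), (15,G3,5), (17,G3,6), (19,G4,7), (21,G1,8.5), (21,G2,8.5), (23,G2,10), (24,G4,11), (25,G1,12), (26,G4,13), (28,G1,14)
Step 2: Sum ranks within each group.
R_1 = 34.5 (n_1 = 3)
R_2 = 24 (n_2 = 4)
R_3 = 15.5 (n_3 = 4)
R_4 = 31 (n_4 = 3)
Step 3: H = 12/(N(N+1)) * sum(R_i^2/n_i) - 3(N+1)
     = 12/(14*15) * (34.5^2/3 + 24^2/4 + 15.5^2/4 + 31^2/3) - 3*15
     = 0.057143 * 921.146 - 45
     = 7.636905.
Step 4: Ties present; correction factor C = 1 - 12/(14^3 - 14) = 0.995604. Corrected H = 7.636905 / 0.995604 = 7.670622.
Step 5: Under H0, H ~ chi^2(3); p-value = 0.053333.
Step 6: alpha = 0.1. reject H0.

H = 7.6706, df = 3, p = 0.053333, reject H0.


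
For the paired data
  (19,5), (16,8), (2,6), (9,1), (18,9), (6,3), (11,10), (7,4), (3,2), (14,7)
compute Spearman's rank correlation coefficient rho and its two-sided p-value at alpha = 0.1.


Step 1: Rank x and y separately (midranks; no ties here).
rank(x): 19->10, 16->8, 2->1, 9->5, 18->9, 6->3, 11->6, 7->4, 3->2, 14->7
rank(y): 5->5, 8->8, 6->6, 1->1, 9->9, 3->3, 10->10, 4->4, 2->2, 7->7
Step 2: d_i = R_x(i) - R_y(i); compute d_i^2.
  (10-5)^2=25, (8-8)^2=0, (1-6)^2=25, (5-1)^2=16, (9-9)^2=0, (3-3)^2=0, (6-10)^2=16, (4-4)^2=0, (2-2)^2=0, (7-7)^2=0
sum(d^2) = 82.
Step 3: rho = 1 - 6*82 / (10*(10^2 - 1)) = 1 - 492/990 = 0.503030.
Step 4: Under H0, t = rho * sqrt((n-2)/(1-rho^2)) = 1.6462 ~ t(8).
Step 5: Two-sided p-value from the t-distribution with 8 df = 0.138334.
Step 6: alpha = 0.1. fail to reject H0.

rho = 0.5030, p = 0.138334, fail to reject H0 at alpha = 0.1.


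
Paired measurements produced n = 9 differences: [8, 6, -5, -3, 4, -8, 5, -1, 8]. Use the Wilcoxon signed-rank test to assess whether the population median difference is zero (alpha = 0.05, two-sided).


Step 1: Drop any zero differences (none here) and take |d_i|.
|d| = [8, 6, 5, 3, 4, 8, 5, 1, 8]
Step 2: Midrank |d_i| (ties get averaged ranks).
ranks: |8|->8, |6|->6, |5|->4.5, |3|->2, |4|->3, |8|->8, |5|->4.5, |1|->1, |8|->8
Step 3: Attach original signs; sum ranks with positive sign and with negative sign.
W+ = 8 + 6 + 3 + 4.5 + 8 = 29.5
W- = 4.5 + 2 + 8 + 1 = 15.5
(Check: W+ + W- = 45 should equal n(n+1)/2 = 45.)
Step 4: Test statistic W = min(W+, W-) = 15.5.
Step 5: Ties in |d|, so use the tie-corrected normal approximation.
        E[W] = n(n+1)/4 = 9*10/4 = 22.5.
        Tie groups: |d|=5 (t=2), |d|=8 (t=3); sum(t^3 - t) = 30.
        Var[W] = n(n+1)(2n+1)/24 - sum(t^3-t)/48 = 1710/24 - 30/48 = 70.625.
        z = (W - E[W]) / sqrt(Var[W]) = (15.5 - 22.5) / 8.4039 = -0.8329.
        Two-sided p = 2*Phi(z) = 0.404873.
Step 6: alpha = 0.05. fail to reject H0.

W+ = 29.5, W- = 15.5, W = min = 15.5, p = 0.404873, fail to reject H0.


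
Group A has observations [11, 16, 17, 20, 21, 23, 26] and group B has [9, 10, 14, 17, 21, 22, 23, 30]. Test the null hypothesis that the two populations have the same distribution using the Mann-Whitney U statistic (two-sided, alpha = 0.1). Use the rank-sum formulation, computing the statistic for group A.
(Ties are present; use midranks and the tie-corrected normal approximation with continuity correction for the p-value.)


Step 1: Combine and sort all 15 observations; assign midranks.
sorted (value, group): (9,Y), (10,Y), (11,X), (14,Y), (16,X), (17,X), (17,Y), (20,X), (21,X), (21,Y), (22,Y), (23,X), (23,Y), (26,X), (30,Y)
ranks: 9->1, 10->2, 11->3, 14->4, 16->5, 17->6.5, 17->6.5, 20->8, 21->9.5, 21->9.5, 22->11, 23->12.5, 23->12.5, 26->14, 30->15
Step 2: Rank sum for X: R1 = 3 + 5 + 6.5 + 8 + 9.5 + 12.5 + 14 = 58.5.
Step 3: U_X = R1 - n1(n1+1)/2 = 58.5 - 7*8/2 = 58.5 - 28 = 30.5.
       U_Y = n1*n2 - U_X = 56 - 30.5 = 25.5.
Step 4: Ties are present, so use the tie-corrected normal approximation (with continuity correction) for the p-value.
Step 5: p-value = 0.816478; compare to alpha = 0.1. fail to reject H0.

U_X = 30.5, p = 0.816478, fail to reject H0 at alpha = 0.1.


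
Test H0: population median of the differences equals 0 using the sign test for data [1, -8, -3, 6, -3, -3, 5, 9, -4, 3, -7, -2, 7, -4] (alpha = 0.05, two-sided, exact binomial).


Step 1: Discard zero differences. Original n = 14; n_eff = number of nonzero differences = 14.
Nonzero differences (with sign): +1, -8, -3, +6, -3, -3, +5, +9, -4, +3, -7, -2, +7, -4
Step 2: Count signs: positive = 6, negative = 8.
Step 3: Under H0: P(positive) = 0.5, so the number of positives S ~ Bin(14, 0.5).
Step 4: Two-sided exact p-value = sum of Bin(14,0.5) probabilities at or below the observed probability = 0.790527.
Step 5: alpha = 0.05. fail to reject H0.

n_eff = 14, pos = 6, neg = 8, p = 0.790527, fail to reject H0.


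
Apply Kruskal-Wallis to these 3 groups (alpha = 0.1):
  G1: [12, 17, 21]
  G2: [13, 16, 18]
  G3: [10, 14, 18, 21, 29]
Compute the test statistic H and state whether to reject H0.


Step 1: Combine all N = 11 observations and assign midranks.
sorted (value, group, rank): (10,G3,1), (12,G1,2), (13,G2,3), (14,G3,4), (16,G2,5), (17,G1,6), (18,G2,7.5), (18,G3,7.5), (21,G1,9.5), (21,G3,9.5), (29,G3,11)
Step 2: Sum ranks within each group.
R_1 = 17.5 (n_1 = 3)
R_2 = 15.5 (n_2 = 3)
R_3 = 33 (n_3 = 5)
Step 3: H = 12/(N(N+1)) * sum(R_i^2/n_i) - 3(N+1)
     = 12/(11*12) * (17.5^2/3 + 15.5^2/3 + 33^2/5) - 3*12
     = 0.090909 * 399.967 - 36
     = 0.360606.
Step 4: Ties present; correction factor C = 1 - 12/(11^3 - 11) = 0.990909. Corrected H = 0.360606 / 0.990909 = 0.363914.
Step 5: Under H0, H ~ chi^2(2); p-value = 0.833637.
Step 6: alpha = 0.1. fail to reject H0.

H = 0.3639, df = 2, p = 0.833637, fail to reject H0.


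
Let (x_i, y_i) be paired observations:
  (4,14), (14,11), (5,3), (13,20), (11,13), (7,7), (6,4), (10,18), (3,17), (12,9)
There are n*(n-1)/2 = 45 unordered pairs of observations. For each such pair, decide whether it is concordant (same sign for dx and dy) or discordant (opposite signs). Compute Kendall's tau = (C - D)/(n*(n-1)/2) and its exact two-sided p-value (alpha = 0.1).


Step 1: Enumerate the 45 unordered pairs (i,j) with i<j and classify each by sign(x_j-x_i) * sign(y_j-y_i).
  (1,2):dx=+10,dy=-3->D; (1,3):dx=+1,dy=-11->D; (1,4):dx=+9,dy=+6->C; (1,5):dx=+7,dy=-1->D
  (1,6):dx=+3,dy=-7->D; (1,7):dx=+2,dy=-10->D; (1,8):dx=+6,dy=+4->C; (1,9):dx=-1,dy=+3->D
  (1,10):dx=+8,dy=-5->D; (2,3):dx=-9,dy=-8->C; (2,4):dx=-1,dy=+9->D; (2,5):dx=-3,dy=+2->D
  (2,6):dx=-7,dy=-4->C; (2,7):dx=-8,dy=-7->C; (2,8):dx=-4,dy=+7->D; (2,9):dx=-11,dy=+6->D
  (2,10):dx=-2,dy=-2->C; (3,4):dx=+8,dy=+17->C; (3,5):dx=+6,dy=+10->C; (3,6):dx=+2,dy=+4->C
  (3,7):dx=+1,dy=+1->C; (3,8):dx=+5,dy=+15->C; (3,9):dx=-2,dy=+14->D; (3,10):dx=+7,dy=+6->C
  (4,5):dx=-2,dy=-7->C; (4,6):dx=-6,dy=-13->C; (4,7):dx=-7,dy=-16->C; (4,8):dx=-3,dy=-2->C
  (4,9):dx=-10,dy=-3->C; (4,10):dx=-1,dy=-11->C; (5,6):dx=-4,dy=-6->C; (5,7):dx=-5,dy=-9->C
  (5,8):dx=-1,dy=+5->D; (5,9):dx=-8,dy=+4->D; (5,10):dx=+1,dy=-4->D; (6,7):dx=-1,dy=-3->C
  (6,8):dx=+3,dy=+11->C; (6,9):dx=-4,dy=+10->D; (6,10):dx=+5,dy=+2->C; (7,8):dx=+4,dy=+14->C
  (7,9):dx=-3,dy=+13->D; (7,10):dx=+6,dy=+5->C; (8,9):dx=-7,dy=-1->C; (8,10):dx=+2,dy=-9->D
  (9,10):dx=+9,dy=-8->D
Step 2: C = 26, D = 19, total pairs = 45.
Step 3: tau = (C - D)/(n(n-1)/2) = (26 - 19)/45 = 0.155556.
Step 4: Exact two-sided p-value (enumerate n! = 3628800 permutations of y under H0): p = 0.600654.
Step 5: alpha = 0.1. fail to reject H0.

tau_b = 0.1556 (C=26, D=19), p = 0.600654, fail to reject H0.


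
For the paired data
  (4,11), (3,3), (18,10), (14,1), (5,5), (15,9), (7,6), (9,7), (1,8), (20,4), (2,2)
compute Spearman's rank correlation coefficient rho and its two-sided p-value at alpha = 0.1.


Step 1: Rank x and y separately (midranks; no ties here).
rank(x): 4->4, 3->3, 18->10, 14->8, 5->5, 15->9, 7->6, 9->7, 1->1, 20->11, 2->2
rank(y): 11->11, 3->3, 10->10, 1->1, 5->5, 9->9, 6->6, 7->7, 8->8, 4->4, 2->2
Step 2: d_i = R_x(i) - R_y(i); compute d_i^2.
  (4-11)^2=49, (3-3)^2=0, (10-10)^2=0, (8-1)^2=49, (5-5)^2=0, (9-9)^2=0, (6-6)^2=0, (7-7)^2=0, (1-8)^2=49, (11-4)^2=49, (2-2)^2=0
sum(d^2) = 196.
Step 3: rho = 1 - 6*196 / (11*(11^2 - 1)) = 1 - 1176/1320 = 0.109091.
Step 4: Under H0, t = rho * sqrt((n-2)/(1-rho^2)) = 0.3292 ~ t(9).
Step 5: Two-sided p-value from the t-distribution with 9 df = 0.749509.
Step 6: alpha = 0.1. fail to reject H0.

rho = 0.1091, p = 0.749509, fail to reject H0 at alpha = 0.1.


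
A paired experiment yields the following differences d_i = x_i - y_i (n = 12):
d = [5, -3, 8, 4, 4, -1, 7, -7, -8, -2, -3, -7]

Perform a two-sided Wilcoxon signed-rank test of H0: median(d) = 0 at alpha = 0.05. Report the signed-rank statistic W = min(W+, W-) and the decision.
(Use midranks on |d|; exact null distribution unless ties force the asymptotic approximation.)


Step 1: Drop any zero differences (none here) and take |d_i|.
|d| = [5, 3, 8, 4, 4, 1, 7, 7, 8, 2, 3, 7]
Step 2: Midrank |d_i| (ties get averaged ranks).
ranks: |5|->7, |3|->3.5, |8|->11.5, |4|->5.5, |4|->5.5, |1|->1, |7|->9, |7|->9, |8|->11.5, |2|->2, |3|->3.5, |7|->9
Step 3: Attach original signs; sum ranks with positive sign and with negative sign.
W+ = 7 + 11.5 + 5.5 + 5.5 + 9 = 38.5
W- = 3.5 + 1 + 9 + 11.5 + 2 + 3.5 + 9 = 39.5
(Check: W+ + W- = 78 should equal n(n+1)/2 = 78.)
Step 4: Test statistic W = min(W+, W-) = 38.5.
Step 5: Ties in |d|, so use the tie-corrected normal approximation.
        E[W] = n(n+1)/4 = 12*13/4 = 39.
        Tie groups: |d|=3 (t=2), |d|=4 (t=2), |d|=7 (t=3), |d|=8 (t=2); sum(t^3 - t) = 42.
        Var[W] = n(n+1)(2n+1)/24 - sum(t^3-t)/48 = 3900/24 - 42/48 = 161.625.
        z = (W - E[W]) / sqrt(Var[W]) = (38.5 - 39) / 12.7132 = -0.0393.
        Two-sided p = 2*Phi(z) = 0.968628.
Step 6: alpha = 0.05. fail to reject H0.

W+ = 38.5, W- = 39.5, W = min = 38.5, p = 0.968628, fail to reject H0.


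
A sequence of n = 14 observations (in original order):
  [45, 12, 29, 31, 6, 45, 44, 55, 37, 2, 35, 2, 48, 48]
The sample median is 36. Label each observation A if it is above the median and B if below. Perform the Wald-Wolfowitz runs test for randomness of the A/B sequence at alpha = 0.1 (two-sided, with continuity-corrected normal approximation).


Step 1: Compute median = 36; label A = above, B = below.
Labels in order: ABBBBAAAABBBAA  (n_A = 7, n_B = 7)
Step 2: Count runs R = 5.
Step 3: Under H0 (random ordering), E[R] = 2*n_A*n_B/(n_A+n_B) + 1 = 2*7*7/14 + 1 = 8.0000.
        Var[R] = 2*n_A*n_B*(2*n_A*n_B - n_A - n_B) / ((n_A+n_B)^2 * (n_A+n_B-1)) = 8232/2548 = 3.2308.
        SD[R] = 1.7974.
Step 4: Continuity-corrected z = (R + 0.5 - E[R]) / SD[R] = (5 + 0.5 - 8.0000) / 1.7974 = -1.3909.
Step 5: Two-sided p-value via normal approximation = 2*(1 - Phi(|z|)) = 0.164264.
Step 6: alpha = 0.1. fail to reject H0.

R = 5, z = -1.3909, p = 0.164264, fail to reject H0.


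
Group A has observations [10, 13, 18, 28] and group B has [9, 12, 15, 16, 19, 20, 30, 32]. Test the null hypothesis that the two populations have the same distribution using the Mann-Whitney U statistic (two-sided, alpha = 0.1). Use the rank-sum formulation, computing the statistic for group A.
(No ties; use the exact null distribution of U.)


Step 1: Combine and sort all 12 observations; assign midranks.
sorted (value, group): (9,Y), (10,X), (12,Y), (13,X), (15,Y), (16,Y), (18,X), (19,Y), (20,Y), (28,X), (30,Y), (32,Y)
ranks: 9->1, 10->2, 12->3, 13->4, 15->5, 16->6, 18->7, 19->8, 20->9, 28->10, 30->11, 32->12
Step 2: Rank sum for X: R1 = 2 + 4 + 7 + 10 = 23.
Step 3: U_X = R1 - n1(n1+1)/2 = 23 - 4*5/2 = 23 - 10 = 13.
       U_Y = n1*n2 - U_X = 32 - 13 = 19.
Step 4: No ties, so the exact null distribution of U (based on enumerating the C(12,4) = 495 equally likely rank assignments) gives the two-sided p-value.
Step 5: p-value = 0.682828; compare to alpha = 0.1. fail to reject H0.

U_X = 13, p = 0.682828, fail to reject H0 at alpha = 0.1.


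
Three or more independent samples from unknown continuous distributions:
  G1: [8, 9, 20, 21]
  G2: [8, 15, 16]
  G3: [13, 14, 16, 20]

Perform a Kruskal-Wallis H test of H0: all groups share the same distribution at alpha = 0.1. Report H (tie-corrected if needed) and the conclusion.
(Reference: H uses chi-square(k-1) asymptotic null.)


Step 1: Combine all N = 11 observations and assign midranks.
sorted (value, group, rank): (8,G1,1.5), (8,G2,1.5), (9,G1,3), (13,G3,4), (14,G3,5), (15,G2,6), (16,G2,7.5), (16,G3,7.5), (20,G1,9.5), (20,G3,9.5), (21,G1,11)
Step 2: Sum ranks within each group.
R_1 = 25 (n_1 = 4)
R_2 = 15 (n_2 = 3)
R_3 = 26 (n_3 = 4)
Step 3: H = 12/(N(N+1)) * sum(R_i^2/n_i) - 3(N+1)
     = 12/(11*12) * (25^2/4 + 15^2/3 + 26^2/4) - 3*12
     = 0.090909 * 400.25 - 36
     = 0.386364.
Step 4: Ties present; correction factor C = 1 - 18/(11^3 - 11) = 0.986364. Corrected H = 0.386364 / 0.986364 = 0.391705.
Step 5: Under H0, H ~ chi^2(2); p-value = 0.822133.
Step 6: alpha = 0.1. fail to reject H0.

H = 0.3917, df = 2, p = 0.822133, fail to reject H0.


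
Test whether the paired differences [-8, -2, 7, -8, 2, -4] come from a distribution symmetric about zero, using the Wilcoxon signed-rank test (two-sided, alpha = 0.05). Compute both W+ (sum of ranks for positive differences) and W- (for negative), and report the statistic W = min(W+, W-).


Step 1: Drop any zero differences (none here) and take |d_i|.
|d| = [8, 2, 7, 8, 2, 4]
Step 2: Midrank |d_i| (ties get averaged ranks).
ranks: |8|->5.5, |2|->1.5, |7|->4, |8|->5.5, |2|->1.5, |4|->3
Step 3: Attach original signs; sum ranks with positive sign and with negative sign.
W+ = 4 + 1.5 = 5.5
W- = 5.5 + 1.5 + 5.5 + 3 = 15.5
(Check: W+ + W- = 21 should equal n(n+1)/2 = 21.)
Step 4: Test statistic W = min(W+, W-) = 5.5.
Step 5: Ties in |d|, so use the tie-corrected normal approximation.
        E[W] = n(n+1)/4 = 6*7/4 = 10.5.
        Tie groups: |d|=2 (t=2), |d|=8 (t=2); sum(t^3 - t) = 12.
        Var[W] = n(n+1)(2n+1)/24 - sum(t^3-t)/48 = 546/24 - 12/48 = 22.5.
        z = (W - E[W]) / sqrt(Var[W]) = (5.5 - 10.5) / 4.7434 = -1.0541.
        Two-sided p = 2*Phi(z) = 0.291841.
Step 6: alpha = 0.05. fail to reject H0.

W+ = 5.5, W- = 15.5, W = min = 5.5, p = 0.291841, fail to reject H0.


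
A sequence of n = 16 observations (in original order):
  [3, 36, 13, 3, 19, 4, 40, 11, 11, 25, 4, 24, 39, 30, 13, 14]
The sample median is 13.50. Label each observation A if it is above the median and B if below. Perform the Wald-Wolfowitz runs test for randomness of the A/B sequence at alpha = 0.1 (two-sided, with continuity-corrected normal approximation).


Step 1: Compute median = 13.50; label A = above, B = below.
Labels in order: BABBABABBABAAABA  (n_A = 8, n_B = 8)
Step 2: Count runs R = 12.
Step 3: Under H0 (random ordering), E[R] = 2*n_A*n_B/(n_A+n_B) + 1 = 2*8*8/16 + 1 = 9.0000.
        Var[R] = 2*n_A*n_B*(2*n_A*n_B - n_A - n_B) / ((n_A+n_B)^2 * (n_A+n_B-1)) = 14336/3840 = 3.7333.
        SD[R] = 1.9322.
Step 4: Continuity-corrected z = (R - 0.5 - E[R]) / SD[R] = (12 - 0.5 - 9.0000) / 1.9322 = 1.2939.
Step 5: Two-sided p-value via normal approximation = 2*(1 - Phi(|z|)) = 0.195709.
Step 6: alpha = 0.1. fail to reject H0.

R = 12, z = 1.2939, p = 0.195709, fail to reject H0.


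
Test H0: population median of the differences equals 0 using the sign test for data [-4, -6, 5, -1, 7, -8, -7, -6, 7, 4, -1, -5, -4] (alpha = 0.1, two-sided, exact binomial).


Step 1: Discard zero differences. Original n = 13; n_eff = number of nonzero differences = 13.
Nonzero differences (with sign): -4, -6, +5, -1, +7, -8, -7, -6, +7, +4, -1, -5, -4
Step 2: Count signs: positive = 4, negative = 9.
Step 3: Under H0: P(positive) = 0.5, so the number of positives S ~ Bin(13, 0.5).
Step 4: Two-sided exact p-value = sum of Bin(13,0.5) probabilities at or below the observed probability = 0.266846.
Step 5: alpha = 0.1. fail to reject H0.

n_eff = 13, pos = 4, neg = 9, p = 0.266846, fail to reject H0.


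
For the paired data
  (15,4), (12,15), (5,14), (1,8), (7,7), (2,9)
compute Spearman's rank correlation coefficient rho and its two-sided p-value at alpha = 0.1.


Step 1: Rank x and y separately (midranks; no ties here).
rank(x): 15->6, 12->5, 5->3, 1->1, 7->4, 2->2
rank(y): 4->1, 15->6, 14->5, 8->3, 7->2, 9->4
Step 2: d_i = R_x(i) - R_y(i); compute d_i^2.
  (6-1)^2=25, (5-6)^2=1, (3-5)^2=4, (1-3)^2=4, (4-2)^2=4, (2-4)^2=4
sum(d^2) = 42.
Step 3: rho = 1 - 6*42 / (6*(6^2 - 1)) = 1 - 252/210 = -0.200000.
Step 4: Under H0, t = rho * sqrt((n-2)/(1-rho^2)) = -0.4082 ~ t(4).
Step 5: Two-sided p-value from the t-distribution with 4 df = 0.704000.
Step 6: alpha = 0.1. fail to reject H0.

rho = -0.2000, p = 0.704000, fail to reject H0 at alpha = 0.1.


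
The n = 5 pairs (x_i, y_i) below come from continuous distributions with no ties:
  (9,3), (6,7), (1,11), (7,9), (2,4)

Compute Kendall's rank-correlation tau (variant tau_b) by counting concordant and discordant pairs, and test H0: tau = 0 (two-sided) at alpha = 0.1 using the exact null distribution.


Step 1: Enumerate the 10 unordered pairs (i,j) with i<j and classify each by sign(x_j-x_i) * sign(y_j-y_i).
  (1,2):dx=-3,dy=+4->D; (1,3):dx=-8,dy=+8->D; (1,4):dx=-2,dy=+6->D; (1,5):dx=-7,dy=+1->D
  (2,3):dx=-5,dy=+4->D; (2,4):dx=+1,dy=+2->C; (2,5):dx=-4,dy=-3->C; (3,4):dx=+6,dy=-2->D
  (3,5):dx=+1,dy=-7->D; (4,5):dx=-5,dy=-5->C
Step 2: C = 3, D = 7, total pairs = 10.
Step 3: tau = (C - D)/(n(n-1)/2) = (3 - 7)/10 = -0.400000.
Step 4: Exact two-sided p-value (enumerate n! = 120 permutations of y under H0): p = 0.483333.
Step 5: alpha = 0.1. fail to reject H0.

tau_b = -0.4000 (C=3, D=7), p = 0.483333, fail to reject H0.


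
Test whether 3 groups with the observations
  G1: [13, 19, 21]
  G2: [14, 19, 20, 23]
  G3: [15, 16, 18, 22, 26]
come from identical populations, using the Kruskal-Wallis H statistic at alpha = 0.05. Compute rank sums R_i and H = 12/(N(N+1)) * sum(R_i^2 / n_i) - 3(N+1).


Step 1: Combine all N = 12 observations and assign midranks.
sorted (value, group, rank): (13,G1,1), (14,G2,2), (15,G3,3), (16,G3,4), (18,G3,5), (19,G1,6.5), (19,G2,6.5), (20,G2,8), (21,G1,9), (22,G3,10), (23,G2,11), (26,G3,12)
Step 2: Sum ranks within each group.
R_1 = 16.5 (n_1 = 3)
R_2 = 27.5 (n_2 = 4)
R_3 = 34 (n_3 = 5)
Step 3: H = 12/(N(N+1)) * sum(R_i^2/n_i) - 3(N+1)
     = 12/(12*13) * (16.5^2/3 + 27.5^2/4 + 34^2/5) - 3*13
     = 0.076923 * 511.012 - 39
     = 0.308654.
Step 4: Ties present; correction factor C = 1 - 6/(12^3 - 12) = 0.996503. Corrected H = 0.308654 / 0.996503 = 0.309737.
Step 5: Under H0, H ~ chi^2(2); p-value = 0.856528.
Step 6: alpha = 0.05. fail to reject H0.

H = 0.3097, df = 2, p = 0.856528, fail to reject H0.


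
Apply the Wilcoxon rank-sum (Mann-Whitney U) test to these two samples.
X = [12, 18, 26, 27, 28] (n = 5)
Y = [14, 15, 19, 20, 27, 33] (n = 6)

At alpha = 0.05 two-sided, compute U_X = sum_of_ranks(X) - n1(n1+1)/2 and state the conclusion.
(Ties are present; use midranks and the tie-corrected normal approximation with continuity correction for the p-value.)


Step 1: Combine and sort all 11 observations; assign midranks.
sorted (value, group): (12,X), (14,Y), (15,Y), (18,X), (19,Y), (20,Y), (26,X), (27,X), (27,Y), (28,X), (33,Y)
ranks: 12->1, 14->2, 15->3, 18->4, 19->5, 20->6, 26->7, 27->8.5, 27->8.5, 28->10, 33->11
Step 2: Rank sum for X: R1 = 1 + 4 + 7 + 8.5 + 10 = 30.5.
Step 3: U_X = R1 - n1(n1+1)/2 = 30.5 - 5*6/2 = 30.5 - 15 = 15.5.
       U_Y = n1*n2 - U_X = 30 - 15.5 = 14.5.
Step 4: Ties are present, so use the tie-corrected normal approximation (with continuity correction) for the p-value.
Step 5: p-value = 1.000000; compare to alpha = 0.05. fail to reject H0.

U_X = 15.5, p = 1.000000, fail to reject H0 at alpha = 0.05.


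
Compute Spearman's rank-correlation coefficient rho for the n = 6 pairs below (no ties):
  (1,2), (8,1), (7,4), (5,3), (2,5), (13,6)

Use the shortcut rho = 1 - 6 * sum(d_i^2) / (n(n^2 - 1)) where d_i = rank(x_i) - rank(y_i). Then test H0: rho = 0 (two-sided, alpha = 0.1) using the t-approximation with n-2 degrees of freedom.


Step 1: Rank x and y separately (midranks; no ties here).
rank(x): 1->1, 8->5, 7->4, 5->3, 2->2, 13->6
rank(y): 2->2, 1->1, 4->4, 3->3, 5->5, 6->6
Step 2: d_i = R_x(i) - R_y(i); compute d_i^2.
  (1-2)^2=1, (5-1)^2=16, (4-4)^2=0, (3-3)^2=0, (2-5)^2=9, (6-6)^2=0
sum(d^2) = 26.
Step 3: rho = 1 - 6*26 / (6*(6^2 - 1)) = 1 - 156/210 = 0.257143.
Step 4: Under H0, t = rho * sqrt((n-2)/(1-rho^2)) = 0.5322 ~ t(4).
Step 5: Two-sided p-value from the t-distribution with 4 df = 0.622787.
Step 6: alpha = 0.1. fail to reject H0.

rho = 0.2571, p = 0.622787, fail to reject H0 at alpha = 0.1.


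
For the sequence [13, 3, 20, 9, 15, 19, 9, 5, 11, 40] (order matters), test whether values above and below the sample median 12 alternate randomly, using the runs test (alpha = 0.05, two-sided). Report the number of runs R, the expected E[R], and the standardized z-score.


Step 1: Compute median = 12; label A = above, B = below.
Labels in order: ABABAABBBA  (n_A = 5, n_B = 5)
Step 2: Count runs R = 7.
Step 3: Under H0 (random ordering), E[R] = 2*n_A*n_B/(n_A+n_B) + 1 = 2*5*5/10 + 1 = 6.0000.
        Var[R] = 2*n_A*n_B*(2*n_A*n_B - n_A - n_B) / ((n_A+n_B)^2 * (n_A+n_B-1)) = 2000/900 = 2.2222.
        SD[R] = 1.4907.
Step 4: Continuity-corrected z = (R - 0.5 - E[R]) / SD[R] = (7 - 0.5 - 6.0000) / 1.4907 = 0.3354.
Step 5: Two-sided p-value via normal approximation = 2*(1 - Phi(|z|)) = 0.737316.
Step 6: alpha = 0.05. fail to reject H0.

R = 7, z = 0.3354, p = 0.737316, fail to reject H0.


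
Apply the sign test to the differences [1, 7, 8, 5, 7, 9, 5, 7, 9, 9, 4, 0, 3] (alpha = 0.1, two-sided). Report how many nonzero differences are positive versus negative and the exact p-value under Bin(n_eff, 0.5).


Step 1: Discard zero differences. Original n = 13; n_eff = number of nonzero differences = 12.
Nonzero differences (with sign): +1, +7, +8, +5, +7, +9, +5, +7, +9, +9, +4, +3
Step 2: Count signs: positive = 12, negative = 0.
Step 3: Under H0: P(positive) = 0.5, so the number of positives S ~ Bin(12, 0.5).
Step 4: Two-sided exact p-value = sum of Bin(12,0.5) probabilities at or below the observed probability = 0.000488.
Step 5: alpha = 0.1. reject H0.

n_eff = 12, pos = 12, neg = 0, p = 0.000488, reject H0.


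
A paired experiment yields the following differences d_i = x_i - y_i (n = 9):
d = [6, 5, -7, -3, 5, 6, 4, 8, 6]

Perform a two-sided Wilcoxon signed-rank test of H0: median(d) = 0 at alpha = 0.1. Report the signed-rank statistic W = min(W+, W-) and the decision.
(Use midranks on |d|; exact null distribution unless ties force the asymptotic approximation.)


Step 1: Drop any zero differences (none here) and take |d_i|.
|d| = [6, 5, 7, 3, 5, 6, 4, 8, 6]
Step 2: Midrank |d_i| (ties get averaged ranks).
ranks: |6|->6, |5|->3.5, |7|->8, |3|->1, |5|->3.5, |6|->6, |4|->2, |8|->9, |6|->6
Step 3: Attach original signs; sum ranks with positive sign and with negative sign.
W+ = 6 + 3.5 + 3.5 + 6 + 2 + 9 + 6 = 36
W- = 8 + 1 = 9
(Check: W+ + W- = 45 should equal n(n+1)/2 = 45.)
Step 4: Test statistic W = min(W+, W-) = 9.
Step 5: Ties in |d|, so use the tie-corrected normal approximation.
        E[W] = n(n+1)/4 = 9*10/4 = 22.5.
        Tie groups: |d|=5 (t=2), |d|=6 (t=3); sum(t^3 - t) = 30.
        Var[W] = n(n+1)(2n+1)/24 - sum(t^3-t)/48 = 1710/24 - 30/48 = 70.625.
        z = (W - E[W]) / sqrt(Var[W]) = (9 - 22.5) / 8.4039 = -1.6064.
        Two-sided p = 2*Phi(z) = 0.108185.
Step 6: alpha = 0.1. fail to reject H0.

W+ = 36, W- = 9, W = min = 9, p = 0.108185, fail to reject H0.


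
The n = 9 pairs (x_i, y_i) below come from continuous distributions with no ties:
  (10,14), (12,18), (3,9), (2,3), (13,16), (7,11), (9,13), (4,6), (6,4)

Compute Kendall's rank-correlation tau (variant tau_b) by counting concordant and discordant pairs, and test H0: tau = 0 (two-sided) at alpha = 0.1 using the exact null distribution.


Step 1: Enumerate the 36 unordered pairs (i,j) with i<j and classify each by sign(x_j-x_i) * sign(y_j-y_i).
  (1,2):dx=+2,dy=+4->C; (1,3):dx=-7,dy=-5->C; (1,4):dx=-8,dy=-11->C; (1,5):dx=+3,dy=+2->C
  (1,6):dx=-3,dy=-3->C; (1,7):dx=-1,dy=-1->C; (1,8):dx=-6,dy=-8->C; (1,9):dx=-4,dy=-10->C
  (2,3):dx=-9,dy=-9->C; (2,4):dx=-10,dy=-15->C; (2,5):dx=+1,dy=-2->D; (2,6):dx=-5,dy=-7->C
  (2,7):dx=-3,dy=-5->C; (2,8):dx=-8,dy=-12->C; (2,9):dx=-6,dy=-14->C; (3,4):dx=-1,dy=-6->C
  (3,5):dx=+10,dy=+7->C; (3,6):dx=+4,dy=+2->C; (3,7):dx=+6,dy=+4->C; (3,8):dx=+1,dy=-3->D
  (3,9):dx=+3,dy=-5->D; (4,5):dx=+11,dy=+13->C; (4,6):dx=+5,dy=+8->C; (4,7):dx=+7,dy=+10->C
  (4,8):dx=+2,dy=+3->C; (4,9):dx=+4,dy=+1->C; (5,6):dx=-6,dy=-5->C; (5,7):dx=-4,dy=-3->C
  (5,8):dx=-9,dy=-10->C; (5,9):dx=-7,dy=-12->C; (6,7):dx=+2,dy=+2->C; (6,8):dx=-3,dy=-5->C
  (6,9):dx=-1,dy=-7->C; (7,8):dx=-5,dy=-7->C; (7,9):dx=-3,dy=-9->C; (8,9):dx=+2,dy=-2->D
Step 2: C = 32, D = 4, total pairs = 36.
Step 3: tau = (C - D)/(n(n-1)/2) = (32 - 4)/36 = 0.777778.
Step 4: Exact two-sided p-value (enumerate n! = 362880 permutations of y under H0): p = 0.002425.
Step 5: alpha = 0.1. reject H0.

tau_b = 0.7778 (C=32, D=4), p = 0.002425, reject H0.


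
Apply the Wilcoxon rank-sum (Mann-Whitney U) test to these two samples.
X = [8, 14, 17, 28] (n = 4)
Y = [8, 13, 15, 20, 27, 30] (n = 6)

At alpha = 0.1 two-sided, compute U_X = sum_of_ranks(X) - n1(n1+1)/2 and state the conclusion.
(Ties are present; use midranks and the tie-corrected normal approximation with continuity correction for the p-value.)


Step 1: Combine and sort all 10 observations; assign midranks.
sorted (value, group): (8,X), (8,Y), (13,Y), (14,X), (15,Y), (17,X), (20,Y), (27,Y), (28,X), (30,Y)
ranks: 8->1.5, 8->1.5, 13->3, 14->4, 15->5, 17->6, 20->7, 27->8, 28->9, 30->10
Step 2: Rank sum for X: R1 = 1.5 + 4 + 6 + 9 = 20.5.
Step 3: U_X = R1 - n1(n1+1)/2 = 20.5 - 4*5/2 = 20.5 - 10 = 10.5.
       U_Y = n1*n2 - U_X = 24 - 10.5 = 13.5.
Step 4: Ties are present, so use the tie-corrected normal approximation (with continuity correction) for the p-value.
Step 5: p-value = 0.830664; compare to alpha = 0.1. fail to reject H0.

U_X = 10.5, p = 0.830664, fail to reject H0 at alpha = 0.1.


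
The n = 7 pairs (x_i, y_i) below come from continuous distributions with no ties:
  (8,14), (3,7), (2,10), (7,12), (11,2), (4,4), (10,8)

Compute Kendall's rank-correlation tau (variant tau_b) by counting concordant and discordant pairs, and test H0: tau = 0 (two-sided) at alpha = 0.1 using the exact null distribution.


Step 1: Enumerate the 21 unordered pairs (i,j) with i<j and classify each by sign(x_j-x_i) * sign(y_j-y_i).
  (1,2):dx=-5,dy=-7->C; (1,3):dx=-6,dy=-4->C; (1,4):dx=-1,dy=-2->C; (1,5):dx=+3,dy=-12->D
  (1,6):dx=-4,dy=-10->C; (1,7):dx=+2,dy=-6->D; (2,3):dx=-1,dy=+3->D; (2,4):dx=+4,dy=+5->C
  (2,5):dx=+8,dy=-5->D; (2,6):dx=+1,dy=-3->D; (2,7):dx=+7,dy=+1->C; (3,4):dx=+5,dy=+2->C
  (3,5):dx=+9,dy=-8->D; (3,6):dx=+2,dy=-6->D; (3,7):dx=+8,dy=-2->D; (4,5):dx=+4,dy=-10->D
  (4,6):dx=-3,dy=-8->C; (4,7):dx=+3,dy=-4->D; (5,6):dx=-7,dy=+2->D; (5,7):dx=-1,dy=+6->D
  (6,7):dx=+6,dy=+4->C
Step 2: C = 9, D = 12, total pairs = 21.
Step 3: tau = (C - D)/(n(n-1)/2) = (9 - 12)/21 = -0.142857.
Step 4: Exact two-sided p-value (enumerate n! = 5040 permutations of y under H0): p = 0.772619.
Step 5: alpha = 0.1. fail to reject H0.

tau_b = -0.1429 (C=9, D=12), p = 0.772619, fail to reject H0.


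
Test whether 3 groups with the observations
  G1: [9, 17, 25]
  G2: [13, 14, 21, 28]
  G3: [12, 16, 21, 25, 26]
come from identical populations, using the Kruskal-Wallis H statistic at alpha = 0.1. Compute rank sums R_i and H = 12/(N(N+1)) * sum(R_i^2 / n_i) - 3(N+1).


Step 1: Combine all N = 12 observations and assign midranks.
sorted (value, group, rank): (9,G1,1), (12,G3,2), (13,G2,3), (14,G2,4), (16,G3,5), (17,G1,6), (21,G2,7.5), (21,G3,7.5), (25,G1,9.5), (25,G3,9.5), (26,G3,11), (28,G2,12)
Step 2: Sum ranks within each group.
R_1 = 16.5 (n_1 = 3)
R_2 = 26.5 (n_2 = 4)
R_3 = 35 (n_3 = 5)
Step 3: H = 12/(N(N+1)) * sum(R_i^2/n_i) - 3(N+1)
     = 12/(12*13) * (16.5^2/3 + 26.5^2/4 + 35^2/5) - 3*13
     = 0.076923 * 511.312 - 39
     = 0.331731.
Step 4: Ties present; correction factor C = 1 - 12/(12^3 - 12) = 0.993007. Corrected H = 0.331731 / 0.993007 = 0.334067.
Step 5: Under H0, H ~ chi^2(2); p-value = 0.846171.
Step 6: alpha = 0.1. fail to reject H0.

H = 0.3341, df = 2, p = 0.846171, fail to reject H0.


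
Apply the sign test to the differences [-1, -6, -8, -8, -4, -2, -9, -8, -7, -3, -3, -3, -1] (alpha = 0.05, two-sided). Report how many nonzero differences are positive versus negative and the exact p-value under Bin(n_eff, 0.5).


Step 1: Discard zero differences. Original n = 13; n_eff = number of nonzero differences = 13.
Nonzero differences (with sign): -1, -6, -8, -8, -4, -2, -9, -8, -7, -3, -3, -3, -1
Step 2: Count signs: positive = 0, negative = 13.
Step 3: Under H0: P(positive) = 0.5, so the number of positives S ~ Bin(13, 0.5).
Step 4: Two-sided exact p-value = sum of Bin(13,0.5) probabilities at or below the observed probability = 0.000244.
Step 5: alpha = 0.05. reject H0.

n_eff = 13, pos = 0, neg = 13, p = 0.000244, reject H0.


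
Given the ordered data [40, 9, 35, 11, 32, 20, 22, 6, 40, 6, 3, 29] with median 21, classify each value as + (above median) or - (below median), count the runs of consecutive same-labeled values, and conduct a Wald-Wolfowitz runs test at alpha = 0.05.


Step 1: Compute median = 21; label A = above, B = below.
Labels in order: ABABABABABBA  (n_A = 6, n_B = 6)
Step 2: Count runs R = 11.
Step 3: Under H0 (random ordering), E[R] = 2*n_A*n_B/(n_A+n_B) + 1 = 2*6*6/12 + 1 = 7.0000.
        Var[R] = 2*n_A*n_B*(2*n_A*n_B - n_A - n_B) / ((n_A+n_B)^2 * (n_A+n_B-1)) = 4320/1584 = 2.7273.
        SD[R] = 1.6514.
Step 4: Continuity-corrected z = (R - 0.5 - E[R]) / SD[R] = (11 - 0.5 - 7.0000) / 1.6514 = 2.1194.
Step 5: Two-sided p-value via normal approximation = 2*(1 - Phi(|z|)) = 0.034060.
Step 6: alpha = 0.05. reject H0.

R = 11, z = 2.1194, p = 0.034060, reject H0.


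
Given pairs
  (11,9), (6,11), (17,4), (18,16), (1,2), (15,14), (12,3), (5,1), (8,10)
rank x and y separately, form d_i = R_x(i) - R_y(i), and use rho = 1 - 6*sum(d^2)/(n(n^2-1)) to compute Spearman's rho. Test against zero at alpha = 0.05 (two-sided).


Step 1: Rank x and y separately (midranks; no ties here).
rank(x): 11->5, 6->3, 17->8, 18->9, 1->1, 15->7, 12->6, 5->2, 8->4
rank(y): 9->5, 11->7, 4->4, 16->9, 2->2, 14->8, 3->3, 1->1, 10->6
Step 2: d_i = R_x(i) - R_y(i); compute d_i^2.
  (5-5)^2=0, (3-7)^2=16, (8-4)^2=16, (9-9)^2=0, (1-2)^2=1, (7-8)^2=1, (6-3)^2=9, (2-1)^2=1, (4-6)^2=4
sum(d^2) = 48.
Step 3: rho = 1 - 6*48 / (9*(9^2 - 1)) = 1 - 288/720 = 0.600000.
Step 4: Under H0, t = rho * sqrt((n-2)/(1-rho^2)) = 1.9843 ~ t(7).
Step 5: Two-sided p-value from the t-distribution with 7 df = 0.087623.
Step 6: alpha = 0.05. fail to reject H0.

rho = 0.6000, p = 0.087623, fail to reject H0 at alpha = 0.05.


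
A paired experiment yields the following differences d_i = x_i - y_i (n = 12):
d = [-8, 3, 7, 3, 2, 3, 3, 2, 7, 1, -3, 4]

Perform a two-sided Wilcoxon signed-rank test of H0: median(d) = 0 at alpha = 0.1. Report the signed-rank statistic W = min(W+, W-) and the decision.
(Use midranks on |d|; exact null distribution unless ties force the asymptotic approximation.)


Step 1: Drop any zero differences (none here) and take |d_i|.
|d| = [8, 3, 7, 3, 2, 3, 3, 2, 7, 1, 3, 4]
Step 2: Midrank |d_i| (ties get averaged ranks).
ranks: |8|->12, |3|->6, |7|->10.5, |3|->6, |2|->2.5, |3|->6, |3|->6, |2|->2.5, |7|->10.5, |1|->1, |3|->6, |4|->9
Step 3: Attach original signs; sum ranks with positive sign and with negative sign.
W+ = 6 + 10.5 + 6 + 2.5 + 6 + 6 + 2.5 + 10.5 + 1 + 9 = 60
W- = 12 + 6 = 18
(Check: W+ + W- = 78 should equal n(n+1)/2 = 78.)
Step 4: Test statistic W = min(W+, W-) = 18.
Step 5: Ties in |d|, so use the tie-corrected normal approximation.
        E[W] = n(n+1)/4 = 12*13/4 = 39.
        Tie groups: |d|=2 (t=2), |d|=3 (t=5), |d|=7 (t=2); sum(t^3 - t) = 132.
        Var[W] = n(n+1)(2n+1)/24 - sum(t^3-t)/48 = 3900/24 - 132/48 = 159.75.
        z = (W - E[W]) / sqrt(Var[W]) = (18 - 39) / 12.6392 = -1.6615.
        Two-sided p = 2*Phi(z) = 0.096614.
Step 6: alpha = 0.1. reject H0.

W+ = 60, W- = 18, W = min = 18, p = 0.096614, reject H0.


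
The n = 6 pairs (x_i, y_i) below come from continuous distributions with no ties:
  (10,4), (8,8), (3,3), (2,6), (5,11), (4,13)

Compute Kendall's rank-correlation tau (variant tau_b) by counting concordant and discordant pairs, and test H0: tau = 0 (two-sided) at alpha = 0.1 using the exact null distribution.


Step 1: Enumerate the 15 unordered pairs (i,j) with i<j and classify each by sign(x_j-x_i) * sign(y_j-y_i).
  (1,2):dx=-2,dy=+4->D; (1,3):dx=-7,dy=-1->C; (1,4):dx=-8,dy=+2->D; (1,5):dx=-5,dy=+7->D
  (1,6):dx=-6,dy=+9->D; (2,3):dx=-5,dy=-5->C; (2,4):dx=-6,dy=-2->C; (2,5):dx=-3,dy=+3->D
  (2,6):dx=-4,dy=+5->D; (3,4):dx=-1,dy=+3->D; (3,5):dx=+2,dy=+8->C; (3,6):dx=+1,dy=+10->C
  (4,5):dx=+3,dy=+5->C; (4,6):dx=+2,dy=+7->C; (5,6):dx=-1,dy=+2->D
Step 2: C = 7, D = 8, total pairs = 15.
Step 3: tau = (C - D)/(n(n-1)/2) = (7 - 8)/15 = -0.066667.
Step 4: Exact two-sided p-value (enumerate n! = 720 permutations of y under H0): p = 1.000000.
Step 5: alpha = 0.1. fail to reject H0.

tau_b = -0.0667 (C=7, D=8), p = 1.000000, fail to reject H0.


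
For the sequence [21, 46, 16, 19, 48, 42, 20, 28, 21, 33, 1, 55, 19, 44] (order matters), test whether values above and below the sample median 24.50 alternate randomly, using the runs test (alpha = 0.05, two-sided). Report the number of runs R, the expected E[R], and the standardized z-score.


Step 1: Compute median = 24.50; label A = above, B = below.
Labels in order: BABBAABABABABA  (n_A = 7, n_B = 7)
Step 2: Count runs R = 12.
Step 3: Under H0 (random ordering), E[R] = 2*n_A*n_B/(n_A+n_B) + 1 = 2*7*7/14 + 1 = 8.0000.
        Var[R] = 2*n_A*n_B*(2*n_A*n_B - n_A - n_B) / ((n_A+n_B)^2 * (n_A+n_B-1)) = 8232/2548 = 3.2308.
        SD[R] = 1.7974.
Step 4: Continuity-corrected z = (R - 0.5 - E[R]) / SD[R] = (12 - 0.5 - 8.0000) / 1.7974 = 1.9472.
Step 5: Two-sided p-value via normal approximation = 2*(1 - Phi(|z|)) = 0.051508.
Step 6: alpha = 0.05. fail to reject H0.

R = 12, z = 1.9472, p = 0.051508, fail to reject H0.


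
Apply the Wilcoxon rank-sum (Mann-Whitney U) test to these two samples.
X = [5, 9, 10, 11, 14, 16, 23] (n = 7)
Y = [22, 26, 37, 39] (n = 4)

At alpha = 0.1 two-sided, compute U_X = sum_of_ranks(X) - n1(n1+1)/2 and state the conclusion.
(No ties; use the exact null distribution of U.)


Step 1: Combine and sort all 11 observations; assign midranks.
sorted (value, group): (5,X), (9,X), (10,X), (11,X), (14,X), (16,X), (22,Y), (23,X), (26,Y), (37,Y), (39,Y)
ranks: 5->1, 9->2, 10->3, 11->4, 14->5, 16->6, 22->7, 23->8, 26->9, 37->10, 39->11
Step 2: Rank sum for X: R1 = 1 + 2 + 3 + 4 + 5 + 6 + 8 = 29.
Step 3: U_X = R1 - n1(n1+1)/2 = 29 - 7*8/2 = 29 - 28 = 1.
       U_Y = n1*n2 - U_X = 28 - 1 = 27.
Step 4: No ties, so the exact null distribution of U (based on enumerating the C(11,7) = 330 equally likely rank assignments) gives the two-sided p-value.
Step 5: p-value = 0.012121; compare to alpha = 0.1. reject H0.

U_X = 1, p = 0.012121, reject H0 at alpha = 0.1.


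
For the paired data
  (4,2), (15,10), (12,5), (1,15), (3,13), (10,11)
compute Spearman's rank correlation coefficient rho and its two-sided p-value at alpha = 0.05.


Step 1: Rank x and y separately (midranks; no ties here).
rank(x): 4->3, 15->6, 12->5, 1->1, 3->2, 10->4
rank(y): 2->1, 10->3, 5->2, 15->6, 13->5, 11->4
Step 2: d_i = R_x(i) - R_y(i); compute d_i^2.
  (3-1)^2=4, (6-3)^2=9, (5-2)^2=9, (1-6)^2=25, (2-5)^2=9, (4-4)^2=0
sum(d^2) = 56.
Step 3: rho = 1 - 6*56 / (6*(6^2 - 1)) = 1 - 336/210 = -0.600000.
Step 4: Under H0, t = rho * sqrt((n-2)/(1-rho^2)) = -1.5000 ~ t(4).
Step 5: Two-sided p-value from the t-distribution with 4 df = 0.208000.
Step 6: alpha = 0.05. fail to reject H0.

rho = -0.6000, p = 0.208000, fail to reject H0 at alpha = 0.05.


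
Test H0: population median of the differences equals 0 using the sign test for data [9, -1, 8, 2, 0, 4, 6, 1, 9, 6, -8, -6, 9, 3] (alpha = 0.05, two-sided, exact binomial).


Step 1: Discard zero differences. Original n = 14; n_eff = number of nonzero differences = 13.
Nonzero differences (with sign): +9, -1, +8, +2, +4, +6, +1, +9, +6, -8, -6, +9, +3
Step 2: Count signs: positive = 10, negative = 3.
Step 3: Under H0: P(positive) = 0.5, so the number of positives S ~ Bin(13, 0.5).
Step 4: Two-sided exact p-value = sum of Bin(13,0.5) probabilities at or below the observed probability = 0.092285.
Step 5: alpha = 0.05. fail to reject H0.

n_eff = 13, pos = 10, neg = 3, p = 0.092285, fail to reject H0.


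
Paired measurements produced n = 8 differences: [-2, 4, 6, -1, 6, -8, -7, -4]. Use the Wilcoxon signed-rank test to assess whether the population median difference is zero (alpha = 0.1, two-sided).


Step 1: Drop any zero differences (none here) and take |d_i|.
|d| = [2, 4, 6, 1, 6, 8, 7, 4]
Step 2: Midrank |d_i| (ties get averaged ranks).
ranks: |2|->2, |4|->3.5, |6|->5.5, |1|->1, |6|->5.5, |8|->8, |7|->7, |4|->3.5
Step 3: Attach original signs; sum ranks with positive sign and with negative sign.
W+ = 3.5 + 5.5 + 5.5 = 14.5
W- = 2 + 1 + 8 + 7 + 3.5 = 21.5
(Check: W+ + W- = 36 should equal n(n+1)/2 = 36.)
Step 4: Test statistic W = min(W+, W-) = 14.5.
Step 5: Ties in |d|, so use the tie-corrected normal approximation.
        E[W] = n(n+1)/4 = 8*9/4 = 18.
        Tie groups: |d|=4 (t=2), |d|=6 (t=2); sum(t^3 - t) = 12.
        Var[W] = n(n+1)(2n+1)/24 - sum(t^3-t)/48 = 1224/24 - 12/48 = 50.75.
        z = (W - E[W]) / sqrt(Var[W]) = (14.5 - 18) / 7.1239 = -0.4913.
        Two-sided p = 2*Phi(z) = 0.623212.
Step 6: alpha = 0.1. fail to reject H0.

W+ = 14.5, W- = 21.5, W = min = 14.5, p = 0.623212, fail to reject H0.


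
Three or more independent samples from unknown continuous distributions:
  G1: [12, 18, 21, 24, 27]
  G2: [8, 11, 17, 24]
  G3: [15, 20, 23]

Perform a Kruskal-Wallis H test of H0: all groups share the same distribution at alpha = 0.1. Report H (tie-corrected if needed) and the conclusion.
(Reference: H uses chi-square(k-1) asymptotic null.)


Step 1: Combine all N = 12 observations and assign midranks.
sorted (value, group, rank): (8,G2,1), (11,G2,2), (12,G1,3), (15,G3,4), (17,G2,5), (18,G1,6), (20,G3,7), (21,G1,8), (23,G3,9), (24,G1,10.5), (24,G2,10.5), (27,G1,12)
Step 2: Sum ranks within each group.
R_1 = 39.5 (n_1 = 5)
R_2 = 18.5 (n_2 = 4)
R_3 = 20 (n_3 = 3)
Step 3: H = 12/(N(N+1)) * sum(R_i^2/n_i) - 3(N+1)
     = 12/(12*13) * (39.5^2/5 + 18.5^2/4 + 20^2/3) - 3*13
     = 0.076923 * 530.946 - 39
     = 1.841987.
Step 4: Ties present; correction factor C = 1 - 6/(12^3 - 12) = 0.996503. Corrected H = 1.841987 / 0.996503 = 1.848450.
Step 5: Under H0, H ~ chi^2(2); p-value = 0.396839.
Step 6: alpha = 0.1. fail to reject H0.

H = 1.8485, df = 2, p = 0.396839, fail to reject H0.


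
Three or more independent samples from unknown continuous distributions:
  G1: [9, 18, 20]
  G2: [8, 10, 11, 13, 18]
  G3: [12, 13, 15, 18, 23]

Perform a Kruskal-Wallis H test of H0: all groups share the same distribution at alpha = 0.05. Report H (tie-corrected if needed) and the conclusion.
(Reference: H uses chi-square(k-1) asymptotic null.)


Step 1: Combine all N = 13 observations and assign midranks.
sorted (value, group, rank): (8,G2,1), (9,G1,2), (10,G2,3), (11,G2,4), (12,G3,5), (13,G2,6.5), (13,G3,6.5), (15,G3,8), (18,G1,10), (18,G2,10), (18,G3,10), (20,G1,12), (23,G3,13)
Step 2: Sum ranks within each group.
R_1 = 24 (n_1 = 3)
R_2 = 24.5 (n_2 = 5)
R_3 = 42.5 (n_3 = 5)
Step 3: H = 12/(N(N+1)) * sum(R_i^2/n_i) - 3(N+1)
     = 12/(13*14) * (24^2/3 + 24.5^2/5 + 42.5^2/5) - 3*14
     = 0.065934 * 673.3 - 42
     = 2.393407.
Step 4: Ties present; correction factor C = 1 - 30/(13^3 - 13) = 0.986264. Corrected H = 2.393407 / 0.986264 = 2.426741.
Step 5: Under H0, H ~ chi^2(2); p-value = 0.297194.
Step 6: alpha = 0.05. fail to reject H0.

H = 2.4267, df = 2, p = 0.297194, fail to reject H0.


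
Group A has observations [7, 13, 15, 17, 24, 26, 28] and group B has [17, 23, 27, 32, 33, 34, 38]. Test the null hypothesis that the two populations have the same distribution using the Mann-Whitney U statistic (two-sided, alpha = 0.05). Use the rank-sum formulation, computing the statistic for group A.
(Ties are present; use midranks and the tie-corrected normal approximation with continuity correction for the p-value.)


Step 1: Combine and sort all 14 observations; assign midranks.
sorted (value, group): (7,X), (13,X), (15,X), (17,X), (17,Y), (23,Y), (24,X), (26,X), (27,Y), (28,X), (32,Y), (33,Y), (34,Y), (38,Y)
ranks: 7->1, 13->2, 15->3, 17->4.5, 17->4.5, 23->6, 24->7, 26->8, 27->9, 28->10, 32->11, 33->12, 34->13, 38->14
Step 2: Rank sum for X: R1 = 1 + 2 + 3 + 4.5 + 7 + 8 + 10 = 35.5.
Step 3: U_X = R1 - n1(n1+1)/2 = 35.5 - 7*8/2 = 35.5 - 28 = 7.5.
       U_Y = n1*n2 - U_X = 49 - 7.5 = 41.5.
Step 4: Ties are present, so use the tie-corrected normal approximation (with continuity correction) for the p-value.
Step 5: p-value = 0.034806; compare to alpha = 0.05. reject H0.

U_X = 7.5, p = 0.034806, reject H0 at alpha = 0.05.
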